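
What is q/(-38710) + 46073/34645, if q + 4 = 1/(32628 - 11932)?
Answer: 567906011611/427008771280 ≈ 1.3300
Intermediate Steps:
q = -82783/20696 (q = -4 + 1/(32628 - 11932) = -4 + 1/20696 = -82783/20696 ≈ -4.0000)
q/(-38710) + 46073/34645 = -82783/20696/(-38710) + 46073/34645 = -82783/20696*(-1/38710) + 46073*(1/34645) = 82783/801142160 + 46073/34645 = 567906011611/427008771280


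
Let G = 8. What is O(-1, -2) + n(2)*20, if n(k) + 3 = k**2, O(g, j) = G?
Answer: 28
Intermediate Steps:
O(g, j) = 8
n(k) = -3 + k**2
O(-1, -2) + n(2)*20 = 8 + (-3 + 2**2)*20 = 8 + (-3 + 4)*20 = 8 + 1*20 = 8 + 20 = 28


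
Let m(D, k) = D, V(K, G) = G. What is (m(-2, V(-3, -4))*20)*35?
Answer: -1400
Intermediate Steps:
(m(-2, V(-3, -4))*20)*35 = -2*20*35 = -40*35 = -1400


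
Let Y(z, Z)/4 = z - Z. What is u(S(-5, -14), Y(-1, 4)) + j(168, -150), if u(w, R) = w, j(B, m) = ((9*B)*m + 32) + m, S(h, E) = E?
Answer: -226932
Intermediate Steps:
Y(z, Z) = -4*Z + 4*z (Y(z, Z) = 4*(z - Z) = -4*Z + 4*z)
j(B, m) = 32 + m + 9*B*m (j(B, m) = (9*B*m + 32) + m = (32 + 9*B*m) + m = 32 + m + 9*B*m)
u(S(-5, -14), Y(-1, 4)) + j(168, -150) = -14 + (32 - 150 + 9*168*(-150)) = -14 + (32 - 150 - 226800) = -14 - 226918 = -226932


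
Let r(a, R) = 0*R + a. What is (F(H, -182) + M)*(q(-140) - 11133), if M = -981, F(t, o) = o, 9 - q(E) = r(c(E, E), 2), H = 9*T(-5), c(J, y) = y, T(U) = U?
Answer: 12774392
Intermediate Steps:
r(a, R) = a (r(a, R) = 0 + a = a)
H = -45 (H = 9*(-5) = -45)
q(E) = 9 - E
(F(H, -182) + M)*(q(-140) - 11133) = (-182 - 981)*((9 - 1*(-140)) - 11133) = -1163*((9 + 140) - 11133) = -1163*(149 - 11133) = -1163*(-10984) = 12774392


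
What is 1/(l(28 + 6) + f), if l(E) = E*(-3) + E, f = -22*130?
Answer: -1/2928 ≈ -0.00034153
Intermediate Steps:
f = -2860
l(E) = -2*E (l(E) = -3*E + E = -2*E)
1/(l(28 + 6) + f) = 1/(-2*(28 + 6) - 2860) = 1/(-2*34 - 2860) = 1/(-68 - 2860) = 1/(-2928) = -1/2928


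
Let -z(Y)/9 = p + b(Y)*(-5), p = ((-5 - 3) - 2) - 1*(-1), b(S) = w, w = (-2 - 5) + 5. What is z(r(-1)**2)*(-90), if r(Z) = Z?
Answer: 810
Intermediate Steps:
w = -2 (w = -7 + 5 = -2)
b(S) = -2
p = -9 (p = (-8 - 2) + 1 = -10 + 1 = -9)
z(Y) = -9 (z(Y) = -9*(-9 - 2*(-5)) = -9*(-9 + 10) = -9*1 = -9)
z(r(-1)**2)*(-90) = -9*(-90) = 810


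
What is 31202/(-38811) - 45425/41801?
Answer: -3067264477/1622338611 ≈ -1.8906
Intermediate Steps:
31202/(-38811) - 45425/41801 = 31202*(-1/38811) - 45425*1/41801 = -31202/38811 - 45425/41801 = -3067264477/1622338611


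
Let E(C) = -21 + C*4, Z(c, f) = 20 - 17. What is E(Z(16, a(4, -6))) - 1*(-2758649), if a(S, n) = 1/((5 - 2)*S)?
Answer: 2758640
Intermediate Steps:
a(S, n) = 1/(3*S)
Z(c, f) = 3
E(C) = -21 + 4*C
E(Z(16, a(4, -6))) - 1*(-2758649) = (-21 + 4*3) - 1*(-2758649) = (-21 + 12) + 2758649 = -9 + 2758649 = 2758640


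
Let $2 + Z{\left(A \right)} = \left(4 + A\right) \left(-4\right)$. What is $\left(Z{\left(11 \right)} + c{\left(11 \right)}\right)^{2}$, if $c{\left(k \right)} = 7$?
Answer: $3025$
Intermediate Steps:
$Z{\left(A \right)} = -18 - 4 A$ ($Z{\left(A \right)} = -2 + \left(4 + A\right) \left(-4\right) = -2 - \left(16 + 4 A\right) = -18 - 4 A$)
$\left(Z{\left(11 \right)} + c{\left(11 \right)}\right)^{2} = \left(\left(-18 - 44\right) + 7\right)^{2} = \left(-62 + 7\right)^{2} = \left(-55\right)^{2} = 3025$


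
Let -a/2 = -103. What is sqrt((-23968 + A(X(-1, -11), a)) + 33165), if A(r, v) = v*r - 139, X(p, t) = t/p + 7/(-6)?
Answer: sqrt(99753)/3 ≈ 105.28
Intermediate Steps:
X(p, t) = -7/6 + t/p (X(p, t) = t/p + 7*(-1/6) = t/p - 7/6 = -7/6 + t/p)
a = 206 (a = -2*(-103) = 206)
A(r, v) = -139 + r*v (A(r, v) = r*v - 139 = -139 + r*v)
sqrt((-23968 + A(X(-1, -11), a)) + 33165) = sqrt((-23968 + (-139 + (-7/6 - 11/(-1))*206)) + 33165) = sqrt((-23968 + (-139 + (-7/6 - 11*(-1))*206)) + 33165) = sqrt((-23968 + (-139 + (-7/6 + 11)*206)) + 33165) = sqrt((-23968 + (-139 + (59/6)*206)) + 33165) = sqrt((-23968 + (-139 + 6077/3)) + 33165) = sqrt((-23968 + 5660/3) + 33165) = sqrt(-66244/3 + 33165) = sqrt(33251/3) = sqrt(99753)/3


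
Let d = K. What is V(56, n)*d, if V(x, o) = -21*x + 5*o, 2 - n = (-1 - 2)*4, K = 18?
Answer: -19908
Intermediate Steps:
n = 14 (n = 2 - (-1 - 2)*4 = 2 - (-3)*4 = 2 - 1*(-12) = 2 + 12 = 14)
d = 18
V(56, n)*d = (-21*56 + 5*14)*18 = (-1176 + 70)*18 = -1106*18 = -19908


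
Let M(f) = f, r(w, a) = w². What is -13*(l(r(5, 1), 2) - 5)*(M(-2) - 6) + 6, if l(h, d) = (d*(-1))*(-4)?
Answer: 318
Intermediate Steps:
l(h, d) = 4*d (l(h, d) = -d*(-4) = 4*d)
-13*(l(r(5, 1), 2) - 5)*(M(-2) - 6) + 6 = -13*(4*2 - 5)*(-2 - 6) + 6 = -13*(8 - 5)*(-8) + 6 = -39*(-8) + 6 = -13*(-24) + 6 = 312 + 6 = 318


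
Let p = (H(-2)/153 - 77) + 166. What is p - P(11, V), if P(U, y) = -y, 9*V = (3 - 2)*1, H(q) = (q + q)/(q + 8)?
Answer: 40900/459 ≈ 89.107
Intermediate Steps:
H(q) = 2*q/(8 + q) (H(q) = (2*q)/(8 + q) = 2*q/(8 + q))
V = ⅑ (V = ((3 - 2)*1)/9 = (1*1)/9 = (⅑)*1 = ⅑ ≈ 0.11111)
p = 40849/459 (p = ((2*(-2)/(8 - 2))/153 - 77) + 166 = ((2*(-2)/6)*(1/153) - 77) + 166 = ((2*(-2)*(⅙))*(1/153) - 77) + 166 = (-⅔*1/153 - 77) + 166 = (-2/459 - 77) + 166 = -35345/459 + 166 = 40849/459 ≈ 88.996)
p - P(11, V) = 40849/459 - (-1)/9 = 40849/459 - 1*(-⅑) = 40849/459 + ⅑ = 40900/459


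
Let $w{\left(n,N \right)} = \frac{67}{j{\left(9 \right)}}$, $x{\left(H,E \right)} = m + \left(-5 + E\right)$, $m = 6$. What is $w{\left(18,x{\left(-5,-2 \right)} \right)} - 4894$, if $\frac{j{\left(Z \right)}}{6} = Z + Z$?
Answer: $- \frac{528485}{108} \approx -4893.4$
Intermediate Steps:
$j{\left(Z \right)} = 12 Z$ ($j{\left(Z \right)} = 6 \left(Z + Z\right) = 6 \cdot 2 Z = 12 Z$)
$x{\left(H,E \right)} = 1 + E$ ($x{\left(H,E \right)} = 6 + \left(-5 + E\right) = 1 + E$)
$w{\left(n,N \right)} = \frac{67}{108}$ ($w{\left(n,N \right)} = \frac{67}{12 \cdot 9} = \frac{67}{108}$)
$w{\left(18,x{\left(-5,-2 \right)} \right)} - 4894 = \frac{67}{108} - 4894 = - \frac{528485}{108}$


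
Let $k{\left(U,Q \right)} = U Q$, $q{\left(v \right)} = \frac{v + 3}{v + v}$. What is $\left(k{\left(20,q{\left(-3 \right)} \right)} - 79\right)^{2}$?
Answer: $6241$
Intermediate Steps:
$q{\left(v \right)} = \frac{3 + v}{2 v}$
$k{\left(U,Q \right)} = Q U$
$\left(k{\left(20,q{\left(-3 \right)} \right)} - 79\right)^{2} = \left(\frac{3 - 3}{2 \left(-3\right)} 20 - 79\right)^{2} = \left(\frac{1}{2} \left(- \frac{1}{3}\right) 0 \cdot 20 - 79\right)^{2} = \left(0 \cdot 20 - 79\right)^{2} = \left(0 - 79\right)^{2} = \left(-79\right)^{2} = 6241$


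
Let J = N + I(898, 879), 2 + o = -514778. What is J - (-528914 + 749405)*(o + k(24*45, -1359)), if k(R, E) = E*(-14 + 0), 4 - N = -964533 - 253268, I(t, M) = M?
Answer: 109310513898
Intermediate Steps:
N = 1217805 (N = 4 - (-964533 - 253268) = 4 - 1*(-1217801) = 4 + 1217801 = 1217805)
o = -514780 (o = -2 - 514778 = -514780)
k(R, E) = -14*E (k(R, E) = E*(-14) = -14*E)
J = 1218684 (J = 1217805 + 879 = 1218684)
J - (-528914 + 749405)*(o + k(24*45, -1359)) = 1218684 - (-528914 + 749405)*(-514780 - 14*(-1359)) = 1218684 - 220491*(-514780 + 19026) = 1218684 - 220491*(-495754) = 1218684 - 1*(-109309295214) = 1218684 + 109309295214 = 109310513898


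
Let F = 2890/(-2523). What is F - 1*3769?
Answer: -9512077/2523 ≈ -3770.1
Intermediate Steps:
F = -2890/2523 (F = 2890*(-1/2523) = -2890/2523 ≈ -1.1455)
F - 1*3769 = -2890/2523 - 1*3769 = -2890/2523 - 3769 = -9512077/2523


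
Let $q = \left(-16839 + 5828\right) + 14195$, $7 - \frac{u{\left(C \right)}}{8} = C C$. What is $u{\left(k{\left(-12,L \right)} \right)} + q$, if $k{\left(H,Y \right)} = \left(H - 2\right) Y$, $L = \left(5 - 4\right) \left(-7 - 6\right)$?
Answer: $-261752$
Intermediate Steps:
$L = -13$ ($L = 1 \left(-13\right) = -13$)
$k{\left(H,Y \right)} = Y \left(-2 + H\right)$ ($k{\left(H,Y \right)} = \left(-2 + H\right) Y = Y \left(-2 + H\right)$)
$u{\left(C \right)} = 56 - 8 C^{2}$ ($u{\left(C \right)} = 56 - 8 C C = 56 - 8 C^{2}$)
$q = 3184$ ($q = -11011 + 14195 = 3184$)
$u{\left(k{\left(-12,L \right)} \right)} + q = \left(56 - 8 \left(- 13 \left(-2 - 12\right)\right)^{2}\right) + 3184 = \left(56 - 8 \left(\left(-13\right) \left(-14\right)\right)^{2}\right) + 3184 = \left(56 - 8 \cdot 182^{2}\right) + 3184 = \left(56 - 264992\right) + 3184 = -264936 + 3184 = -261752$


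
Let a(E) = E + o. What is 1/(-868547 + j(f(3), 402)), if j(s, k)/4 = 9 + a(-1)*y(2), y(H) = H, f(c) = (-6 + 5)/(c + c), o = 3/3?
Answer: -1/868511 ≈ -1.1514e-6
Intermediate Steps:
o = 1 (o = 3*(1/3) = 1)
f(c) = -1/(2*c)
a(E) = 1 + E (a(E) = E + 1 = 1 + E)
j(s, k) = 36 (j(s, k) = 4*(9 + (1 - 1)*2) = 4*(9 + 0*2) = 4*(9 + 0) = 4*9 = 36)
1/(-868547 + j(f(3), 402)) = 1/(-868547 + 36) = 1/(-868511) = -1/868511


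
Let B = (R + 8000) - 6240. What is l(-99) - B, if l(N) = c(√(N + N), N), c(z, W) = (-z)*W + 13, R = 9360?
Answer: -11107 + 297*I*√22 ≈ -11107.0 + 1393.1*I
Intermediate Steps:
c(z, W) = 13 - W*z (c(z, W) = -W*z + 13 = 13 - W*z)
l(N) = 13 - √2*N^(3/2) (l(N) = 13 - N*√(N + N) = 13 - N*√(2*N) = 13 - N*√2*√N = 13 - √2*N^(3/2))
B = 11120 (B = (9360 + 8000) - 6240 = 17360 - 6240 = 11120)
l(-99) - B = (13 - √2*(-99)^(3/2)) - 1*11120 = (13 - √2*(-297*I*√11)) - 11120 = (13 + 297*I*√22) - 11120 = -11107 + 297*I*√22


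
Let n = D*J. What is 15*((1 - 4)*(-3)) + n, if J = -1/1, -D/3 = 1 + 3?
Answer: 147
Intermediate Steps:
D = -12 (D = -3*(1 + 3) = -3*4 = -12)
J = -1 (J = -1*1 = -1)
n = 12 (n = -12*(-1) = 12)
15*((1 - 4)*(-3)) + n = 15*((1 - 4)*(-3)) + 12 = 15*(-3*(-3)) + 12 = 15*9 + 12 = 135 + 12 = 147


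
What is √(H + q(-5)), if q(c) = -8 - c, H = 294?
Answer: √291 ≈ 17.059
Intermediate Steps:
√(H + q(-5)) = √(294 + (-8 - 1*(-5))) = √(294 + (-8 + 5)) = √(294 - 3) = √291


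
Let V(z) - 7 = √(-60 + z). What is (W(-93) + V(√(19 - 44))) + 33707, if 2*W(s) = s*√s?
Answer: 33714 + √(-60 + 5*I) - 93*I*√93/2 ≈ 33714.0 - 440.68*I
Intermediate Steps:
W(s) = s^(3/2)/2 (W(s) = (s*√s)/2 = s^(3/2)/2)
V(z) = 7 + √(-60 + z)
(W(-93) + V(√(19 - 44))) + 33707 = ((-93)^(3/2)/2 + (7 + √(-60 + √(19 - 44)))) + 33707 = ((-93*I*√93)/2 + (7 + √(-60 + √(-25)))) + 33707 = (-93*I*√93/2 + (7 + √(-60 + 5*I))) + 33707 = (7 + √(-60 + 5*I) - 93*I*√93/2) + 33707 = 33714 + √(-60 + 5*I) - 93*I*√93/2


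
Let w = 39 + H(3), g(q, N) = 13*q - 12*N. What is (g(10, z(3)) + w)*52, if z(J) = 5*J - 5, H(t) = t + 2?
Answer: 2808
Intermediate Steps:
H(t) = 2 + t
z(J) = -5 + 5*J
g(q, N) = -12*N + 13*q
w = 44 (w = 39 + (2 + 3) = 39 + 5 = 44)
(g(10, z(3)) + w)*52 = ((-12*(-5 + 5*3) + 13*10) + 44)*52 = ((-12*(-5 + 15) + 130) + 44)*52 = ((-12*10 + 130) + 44)*52 = ((-120 + 130) + 44)*52 = (10 + 44)*52 = 54*52 = 2808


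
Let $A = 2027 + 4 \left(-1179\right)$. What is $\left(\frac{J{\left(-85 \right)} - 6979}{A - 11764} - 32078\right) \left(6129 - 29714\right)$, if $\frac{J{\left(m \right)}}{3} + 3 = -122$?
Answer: $\frac{10934382888300}{14453} \approx 7.5655 \cdot 10^{8}$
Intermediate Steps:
$J{\left(m \right)} = -375$ ($J{\left(m \right)} = -9 + 3 \left(-122\right) = -9 - 366 = -375$)
$A = -2689$ ($A = 2027 - 4716 = -2689$)
$\left(\frac{J{\left(-85 \right)} - 6979}{A - 11764} - 32078\right) \left(6129 - 29714\right) = \left(\frac{-375 - 6979}{-2689 - 11764} - 32078\right) \left(6129 - 29714\right) = \left(- \frac{7354}{-14453} - 32078\right) \left(-23585\right) = \left(\left(-7354\right) \left(- \frac{1}{14453}\right) - 32078\right) \left(-23585\right) = \left(\frac{7354}{14453} - 32078\right) \left(-23585\right) = \left(- \frac{463615980}{14453}\right) \left(-23585\right) = \frac{10934382888300}{14453}$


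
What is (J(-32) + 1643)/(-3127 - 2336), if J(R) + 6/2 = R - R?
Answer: -1640/5463 ≈ -0.30020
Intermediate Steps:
J(R) = -3 (J(R) = -3 + (R - R) = -3 + 0 = -3)
(J(-32) + 1643)/(-3127 - 2336) = (-3 + 1643)/(-3127 - 2336) = 1640/(-5463) = 1640*(-1/5463) = -1640/5463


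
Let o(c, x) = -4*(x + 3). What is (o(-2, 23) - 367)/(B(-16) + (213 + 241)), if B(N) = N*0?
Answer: -471/454 ≈ -1.0374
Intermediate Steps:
o(c, x) = -12 - 4*x (o(c, x) = -4*(3 + x) = -12 - 4*x)
B(N) = 0
(o(-2, 23) - 367)/(B(-16) + (213 + 241)) = ((-12 - 4*23) - 367)/(0 + (213 + 241)) = ((-12 - 92) - 367)/(0 + 454) = (-104 - 367)/454 = -471*1/454 = -471/454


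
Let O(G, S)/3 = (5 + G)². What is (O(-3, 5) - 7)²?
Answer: 25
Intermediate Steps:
O(G, S) = 3*(5 + G)²
(O(-3, 5) - 7)² = (3*(5 - 3)² - 7)² = (3*2² - 7)² = (3*4 - 7)² = (12 - 7)² = 5² = 25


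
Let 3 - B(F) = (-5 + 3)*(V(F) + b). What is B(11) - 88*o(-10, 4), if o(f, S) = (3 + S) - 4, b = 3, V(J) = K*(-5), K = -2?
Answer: -235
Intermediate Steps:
V(J) = 10 (V(J) = -2*(-5) = 10)
o(f, S) = -1 + S
B(F) = 29 (B(F) = 3 - (-5 + 3)*(10 + 3) = 3 - (-2)*13 = 3 - 1*(-26) = 3 + 26 = 29)
B(11) - 88*o(-10, 4) = 29 - 88*(-1 + 4) = 29 - 88*3 = 29 - 264 = -235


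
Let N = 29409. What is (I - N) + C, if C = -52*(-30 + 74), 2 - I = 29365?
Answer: -61060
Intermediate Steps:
I = -29363 (I = 2 - 1*29365 = 2 - 29365 = -29363)
C = -2288 (C = -52*44 = -2288)
(I - N) + C = (-29363 - 1*29409) - 2288 = (-29363 - 29409) - 2288 = -58772 - 2288 = -61060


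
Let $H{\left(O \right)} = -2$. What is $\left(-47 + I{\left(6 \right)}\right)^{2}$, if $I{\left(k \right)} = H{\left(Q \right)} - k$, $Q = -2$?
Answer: $3025$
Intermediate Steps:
$I{\left(k \right)} = -2 - k$
$\left(-47 + I{\left(6 \right)}\right)^{2} = \left(-47 - 8\right)^{2} = \left(-55\right)^{2} = 3025$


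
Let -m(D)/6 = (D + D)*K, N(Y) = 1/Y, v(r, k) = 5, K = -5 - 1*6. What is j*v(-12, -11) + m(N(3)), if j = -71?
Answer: -311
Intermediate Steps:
K = -11 (K = -5 - 6 = -11)
N(Y) = 1/Y
m(D) = 132*D (m(D) = -6*(D + D)*(-11) = -6*2*D*(-11) = -(-132)*D = 132*D)
j*v(-12, -11) + m(N(3)) = -71*5 + 132/3 = -355 + 132*(⅓) = -355 + 44 = -311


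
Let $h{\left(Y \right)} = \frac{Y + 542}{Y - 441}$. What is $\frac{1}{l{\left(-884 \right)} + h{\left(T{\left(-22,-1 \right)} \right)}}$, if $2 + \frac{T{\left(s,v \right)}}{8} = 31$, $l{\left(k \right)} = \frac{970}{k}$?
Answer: $- \frac{92378}{443473} \approx -0.20831$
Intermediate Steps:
$T{\left(s,v \right)} = 232$ ($T{\left(s,v \right)} = -16 + 8 \cdot 31 = -16 + 248 = 232$)
$h{\left(Y \right)} = \frac{542 + Y}{-441 + Y}$
$\frac{1}{l{\left(-884 \right)} + h{\left(T{\left(-22,-1 \right)} \right)}} = \frac{1}{\frac{970}{-884} + \frac{542 + 232}{-441 + 232}} = \frac{1}{970 \left(- \frac{1}{884}\right) + \frac{1}{-209} \cdot 774} = \frac{1}{- \frac{485}{442} - \frac{774}{209}} = \frac{1}{- \frac{443473}{92378}} = - \frac{92378}{443473}$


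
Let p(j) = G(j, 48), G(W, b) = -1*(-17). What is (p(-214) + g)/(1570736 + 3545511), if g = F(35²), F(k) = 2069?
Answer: 2086/5116247 ≈ 0.00040772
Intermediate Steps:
G(W, b) = 17
p(j) = 17
g = 2069
(p(-214) + g)/(1570736 + 3545511) = (17 + 2069)/(1570736 + 3545511) = 2086/5116247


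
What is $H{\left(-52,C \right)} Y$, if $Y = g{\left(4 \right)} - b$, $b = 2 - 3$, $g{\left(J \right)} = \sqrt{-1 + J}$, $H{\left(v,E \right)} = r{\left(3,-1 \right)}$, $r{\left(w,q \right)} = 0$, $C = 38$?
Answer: $0$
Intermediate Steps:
$H{\left(v,E \right)} = 0$
$b = -1$ ($b = 2 - 3 = -1$)
$Y = 1 + \sqrt{3}$ ($Y = \sqrt{-1 + 4} - -1 = \sqrt{3} + 1 = 1 + \sqrt{3} \approx 2.7321$)
$H{\left(-52,C \right)} Y = 0 \left(1 + \sqrt{3}\right) = 0$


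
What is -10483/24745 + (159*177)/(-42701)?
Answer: -1144033118/1056636245 ≈ -1.0827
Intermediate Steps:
-10483/24745 + (159*177)/(-42701) = -10483*1/24745 + 28143*(-1/42701) = -10483/24745 - 28143/42701 = -1144033118/1056636245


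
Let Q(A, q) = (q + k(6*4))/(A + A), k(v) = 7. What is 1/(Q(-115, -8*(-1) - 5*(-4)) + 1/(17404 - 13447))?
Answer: -182022/27653 ≈ -6.5824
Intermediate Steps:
Q(A, q) = (7 + q)/(2*A) (Q(A, q) = (q + 7)/(A + A) = (7 + q)/((2*A)) = (7 + q)*(1/(2*A)) = (7 + q)/(2*A))
1/(Q(-115, -8*(-1) - 5*(-4)) + 1/(17404 - 13447)) = 1/((½)*(7 + (-8*(-1) - 5*(-4)))/(-115) + 1/(17404 - 13447)) = 1/((½)*(-1/115)*(7 + (8 + 20)) + 1/3957) = 1/((½)*(-1/115)*(7 + 28) + 1/3957) = 1/((½)*(-1/115)*35 + 1/3957) = 1/(-7/46 + 1/3957) = 1/(-27653/182022) = -182022/27653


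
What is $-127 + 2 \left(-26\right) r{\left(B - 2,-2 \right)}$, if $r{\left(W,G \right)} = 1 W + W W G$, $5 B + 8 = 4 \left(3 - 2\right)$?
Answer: $\frac{20849}{25} \approx 833.96$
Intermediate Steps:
$B = - \frac{4}{5}$ ($B = - \frac{8}{5} + \frac{4 \left(3 - 2\right)}{5} = - \frac{8}{5} + \frac{4 \cdot 1}{5} = - \frac{8}{5} + \frac{1}{5} \cdot 4 = - \frac{8}{5} + \frac{4}{5} = - \frac{4}{5} \approx -0.8$)
$r{\left(W,G \right)} = W + G W^{2}$ ($r{\left(W,G \right)} = W + W^{2} G = W + G W^{2}$)
$-127 + 2 \left(-26\right) r{\left(B - 2,-2 \right)} = -127 + 2 \left(-26\right) \left(- \frac{4}{5} - 2\right) \left(1 - 2 \left(- \frac{4}{5} - 2\right)\right) = -127 - 52 \left(- \frac{4}{5} - 2\right) \left(1 - 2 \left(- \frac{4}{5} - 2\right)\right) = -127 - 52 \left(- \frac{14 \left(1 - - \frac{28}{5}\right)}{5}\right) = -127 - 52 \left(- \frac{14 \left(1 + \frac{28}{5}\right)}{5}\right) = -127 - 52 \left(\left(- \frac{14}{5}\right) \frac{33}{5}\right) = -127 - - \frac{24024}{25} = -127 + \frac{24024}{25} = \frac{20849}{25}$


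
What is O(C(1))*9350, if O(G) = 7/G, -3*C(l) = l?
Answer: -196350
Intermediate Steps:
C(l) = -l/3
O(C(1))*9350 = (7/((-⅓*1)))*9350 = (7/(-⅓))*9350 = (7*(-3))*9350 = -21*9350 = -196350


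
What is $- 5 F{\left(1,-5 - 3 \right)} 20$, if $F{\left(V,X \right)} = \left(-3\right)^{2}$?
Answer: $-900$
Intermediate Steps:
$F{\left(V,X \right)} = 9$
$- 5 F{\left(1,-5 - 3 \right)} 20 = \left(-5\right) 9 \cdot 20 = \left(-45\right) 20 = -900$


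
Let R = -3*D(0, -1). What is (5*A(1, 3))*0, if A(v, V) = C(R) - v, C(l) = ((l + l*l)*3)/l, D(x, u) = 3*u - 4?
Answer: 0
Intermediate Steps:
D(x, u) = -4 + 3*u
R = 21 (R = -3*(-4 + 3*(-1)) = -3*(-4 - 3) = -3*(-7) = 21)
C(l) = (3*l + 3*l**2)/l (C(l) = ((l + l**2)*3)/l = (3*l + 3*l**2)/l)
A(v, V) = 66 - v (A(v, V) = (3 + 3*21) - v = (3 + 63) - v = 66 - v)
(5*A(1, 3))*0 = (5*(66 - 1*1))*0 = (5*(66 - 1))*0 = (5*65)*0 = 325*0 = 0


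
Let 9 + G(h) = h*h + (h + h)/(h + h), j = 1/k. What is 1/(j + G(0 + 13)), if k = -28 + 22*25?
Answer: 522/84043 ≈ 0.0062111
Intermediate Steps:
k = 522 (k = -28 + 550 = 522)
j = 1/522 ≈ 0.0019157
G(h) = -8 + h² (G(h) = -9 + (h*h + (h + h)/(h + h)) = -9 + (h² + (2*h)/((2*h))) = -9 + (h² + (2*h)*(1/(2*h))) = -9 + (h² + 1) = -9 + (1 + h²) = -8 + h²)
1/(j + G(0 + 13)) = 1/(1/522 + (-8 + (0 + 13)²)) = 1/(1/522 + (-8 + 13²)) = 1/(1/522 + (-8 + 169)) = 1/(1/522 + 161) = 1/(84043/522) = 522/84043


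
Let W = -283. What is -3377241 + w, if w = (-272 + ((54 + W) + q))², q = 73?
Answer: -3194057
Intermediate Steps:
w = 183184 (w = (-272 + ((54 - 283) + 73))² = (-272 + (-229 + 73))² = (-272 - 156)² = (-428)² = 183184)
-3377241 + w = -3377241 + 183184 = -3194057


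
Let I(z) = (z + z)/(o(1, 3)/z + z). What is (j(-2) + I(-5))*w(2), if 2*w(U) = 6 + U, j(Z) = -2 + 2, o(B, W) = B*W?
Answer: 50/7 ≈ 7.1429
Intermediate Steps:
j(Z) = 0
I(z) = 2*z/(z + 3/z) (I(z) = (z + z)/((1*3)/z + z) = (2*z)/(3/z + z) = (2*z)/(z + 3/z) = 2*z/(z + 3/z))
w(U) = 3 + U/2 (w(U) = (6 + U)/2 = 3 + U/2)
(j(-2) + I(-5))*w(2) = (0 + 2*(-5)²/(3 + (-5)²))*(3 + (½)*2) = (0 + 2*25/(3 + 25))*(3 + 1) = (0 + 2*25/28)*4 = (0 + 2*25*(1/28))*4 = (0 + 25/14)*4 = (25/14)*4 = 50/7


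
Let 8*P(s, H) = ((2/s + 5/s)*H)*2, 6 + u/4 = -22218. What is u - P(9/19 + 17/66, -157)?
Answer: -23192313/262 ≈ -88520.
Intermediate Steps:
u = -88896 (u = -24 + 4*(-22218) = -24 - 88872 = -88896)
P(s, H) = 7*H/(4*s) (P(s, H) = (((2/s + 5/s)*H)*2)/8 = (((7/s)*H)*2)/8 = ((7*H/s)*2)/8 = (14*H/s)/8 = 7*H/(4*s))
u - P(9/19 + 17/66, -157) = -88896 - 7*(-157)/(4*(9/19 + 17/66)) = -88896 - 7*(-157)/(4*917/1254) = -88896 - 7*(-157)*1254/(4*917) = -88896 - 1*(-98439/262) = -88896 + 98439/262 = -23192313/262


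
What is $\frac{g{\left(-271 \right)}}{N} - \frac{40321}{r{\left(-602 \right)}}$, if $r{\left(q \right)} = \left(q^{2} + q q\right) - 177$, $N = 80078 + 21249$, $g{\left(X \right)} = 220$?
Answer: $- \frac{3926187147}{73424685337} \approx -0.053472$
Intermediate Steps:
$N = 101327$
$r{\left(q \right)} = -177 + 2 q^{2}$ ($r{\left(q \right)} = \left(q^{2} + q^{2}\right) - 177 = 2 q^{2} - 177 = -177 + 2 q^{2}$)
$\frac{g{\left(-271 \right)}}{N} - \frac{40321}{r{\left(-602 \right)}} = \frac{220}{101327} - \frac{40321}{-177 + 2 \left(-602\right)^{2}} = 220 \cdot \frac{1}{101327} - \frac{40321}{-177 + 2 \cdot 362404} = \frac{220}{101327} - \frac{40321}{-177 + 724808} = \frac{220}{101327} - \frac{40321}{724631} = - \frac{3926187147}{73424685337}$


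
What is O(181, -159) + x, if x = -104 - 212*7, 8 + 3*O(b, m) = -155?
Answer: -4927/3 ≈ -1642.3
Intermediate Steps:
O(b, m) = -163/3 (O(b, m) = -8/3 + (1/3)*(-155) = -8/3 - 155/3 = -163/3)
x = -1588 (x = -104 - 106*14 = -104 - 1484 = -1588)
O(181, -159) + x = -163/3 - 1588 = -4927/3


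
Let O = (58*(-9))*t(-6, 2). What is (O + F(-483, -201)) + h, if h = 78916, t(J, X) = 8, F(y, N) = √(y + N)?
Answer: 74740 + 6*I*√19 ≈ 74740.0 + 26.153*I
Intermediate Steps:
F(y, N) = √(N + y)
O = -4176 (O = (58*(-9))*8 = -522*8 = -4176)
(O + F(-483, -201)) + h = (-4176 + √(-201 - 483)) + 78916 = (-4176 + √(-684)) + 78916 = (-4176 + 6*I*√19) + 78916 = 74740 + 6*I*√19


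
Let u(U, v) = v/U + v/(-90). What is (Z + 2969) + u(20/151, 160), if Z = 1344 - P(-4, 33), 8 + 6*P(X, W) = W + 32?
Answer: 99175/18 ≈ 5509.7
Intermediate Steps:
P(X, W) = 4 + W/6 (P(X, W) = -4/3 + (W + 32)/6 = -4/3 + (32 + W)/6 = -4/3 + (16/3 + W/6) = 4 + W/6)
u(U, v) = -v/90 + v/U (u(U, v) = v/U + v*(-1/90) = v/U - v/90 = -v/90 + v/U)
Z = 2669/2 (Z = 1344 - (4 + (1/6)*33) = 1344 - (4 + 11/2) = 1344 - 1*19/2 = 1344 - 19/2 = 2669/2 ≈ 1334.5)
(Z + 2969) + u(20/151, 160) = (2669/2 + 2969) + (-1/90*160 + 160/((20/151))) = 8607/2 + (-16/9 + 160/((20*(1/151)))) = 8607/2 + (-16/9 + 160/(20/151)) = 8607/2 + (-16/9 + 160*(151/20)) = 8607/2 + (-16/9 + 1208) = 8607/2 + 10856/9 = 99175/18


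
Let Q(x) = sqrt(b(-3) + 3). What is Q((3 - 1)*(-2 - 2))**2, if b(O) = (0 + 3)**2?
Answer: 12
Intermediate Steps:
b(O) = 9 (b(O) = 3**2 = 9)
Q(x) = 2*sqrt(3) (Q(x) = sqrt(9 + 3) = sqrt(12) = 2*sqrt(3))
Q((3 - 1)*(-2 - 2))**2 = (2*sqrt(3))**2 = 12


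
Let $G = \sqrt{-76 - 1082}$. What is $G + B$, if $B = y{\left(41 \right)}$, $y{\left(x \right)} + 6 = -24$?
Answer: $-30 + i \sqrt{1158} \approx -30.0 + 34.029 i$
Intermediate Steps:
$y{\left(x \right)} = -30$ ($y{\left(x \right)} = -6 - 24 = -30$)
$B = -30$
$G = i \sqrt{1158}$ ($G = \sqrt{-1158} = i \sqrt{1158} \approx 34.029 i$)
$G + B = i \sqrt{1158} - 30 = -30 + i \sqrt{1158}$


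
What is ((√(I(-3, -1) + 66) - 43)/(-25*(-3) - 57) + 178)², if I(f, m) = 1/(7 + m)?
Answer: (18966 + √2382)²/11664 ≈ 30998.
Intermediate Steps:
((√(I(-3, -1) + 66) - 43)/(-25*(-3) - 57) + 178)² = ((√(1/(7 - 1) + 66) - 43)/(-25*(-3) - 57) + 178)² = ((√(1/6 + 66) - 43)/(75 - 57) + 178)² = ((√(⅙ + 66) - 43)/18 + 178)² = ((√(397/6) - 43)*(1/18) + 178)² = ((√2382/6 - 43)*(1/18) + 178)² = ((-43 + √2382/6)*(1/18) + 178)² = ((-43/18 + √2382/108) + 178)² = (3161/18 + √2382/108)²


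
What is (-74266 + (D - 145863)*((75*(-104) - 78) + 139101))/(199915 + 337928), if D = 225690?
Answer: 10475064155/537843 ≈ 19476.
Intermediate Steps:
(-74266 + (D - 145863)*((75*(-104) - 78) + 139101))/(199915 + 337928) = (-74266 + (225690 - 145863)*((75*(-104) - 78) + 139101))/(199915 + 337928) = (-74266 + 79827*((-7800 - 78) + 139101))/537843 = (-74266 + 79827*(-7878 + 139101))*(1/537843) = (-74266 + 79827*131223)*(1/537843) = (-74266 + 10475138421)*(1/537843) = 10475064155*(1/537843) = 10475064155/537843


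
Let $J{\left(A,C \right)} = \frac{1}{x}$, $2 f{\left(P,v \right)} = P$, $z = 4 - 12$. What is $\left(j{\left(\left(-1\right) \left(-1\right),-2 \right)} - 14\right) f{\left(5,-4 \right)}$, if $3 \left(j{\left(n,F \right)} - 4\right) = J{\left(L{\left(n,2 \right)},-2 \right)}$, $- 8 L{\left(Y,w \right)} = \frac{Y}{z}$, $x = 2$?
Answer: $- \frac{295}{12} \approx -24.583$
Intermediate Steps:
$z = -8$ ($z = 4 - 12 = -8$)
$f{\left(P,v \right)} = \frac{P}{2}$
$L{\left(Y,w \right)} = \frac{Y}{64}$ ($L{\left(Y,w \right)} = - \frac{Y \frac{1}{-8}}{8} = - \frac{Y \left(- \frac{1}{8}\right)}{8} = - \frac{\left(- \frac{1}{8}\right) Y}{8} = \frac{Y}{64}$)
$J{\left(A,C \right)} = \frac{1}{2}$
$j{\left(n,F \right)} = \frac{25}{6}$ ($j{\left(n,F \right)} = 4 + \frac{1}{3} \cdot \frac{1}{2} = 4 + \frac{1}{6} = \frac{25}{6}$)
$\left(j{\left(\left(-1\right) \left(-1\right),-2 \right)} - 14\right) f{\left(5,-4 \right)} = \left(\frac{25}{6} - 14\right) \frac{1}{2} \cdot 5 = \left(- \frac{59}{6}\right) \frac{5}{2} = - \frac{295}{12}$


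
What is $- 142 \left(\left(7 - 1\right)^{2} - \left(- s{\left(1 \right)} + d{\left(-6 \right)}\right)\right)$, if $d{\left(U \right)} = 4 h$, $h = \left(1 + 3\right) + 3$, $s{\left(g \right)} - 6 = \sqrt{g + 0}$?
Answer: $-2130$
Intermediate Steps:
$s{\left(g \right)} = 6 + \sqrt{g}$ ($s{\left(g \right)} = 6 + \sqrt{g + 0} = 6 + \sqrt{g}$)
$h = 7$ ($h = 4 + 3 = 7$)
$d{\left(U \right)} = 28$ ($d{\left(U \right)} = 4 \cdot 7 = 28$)
$- 142 \left(\left(7 - 1\right)^{2} - \left(- s{\left(1 \right)} + d{\left(-6 \right)}\right)\right) = - 142 \left(\left(7 - 1\right)^{2} + \left(\left(6 + \sqrt{1}\right) - 28\right)\right) = - 142 \left(6^{2} + \left(\left(6 + 1\right) - 28\right)\right) = - 142 \left(36 + \left(7 - 28\right)\right) = - 142 \left(36 - 21\right) = \left(-142\right) 15 = -2130$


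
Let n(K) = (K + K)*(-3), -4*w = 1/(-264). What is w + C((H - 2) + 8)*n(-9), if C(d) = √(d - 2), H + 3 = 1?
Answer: 1/1056 + 54*√2 ≈ 76.369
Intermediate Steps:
H = -2 (H = -3 + 1 = -2)
w = 1/1056 (w = -¼/(-264) = -¼*(-1/264) = 1/1056 ≈ 0.00094697)
n(K) = -6*K (n(K) = (2*K)*(-3) = -6*K)
C(d) = √(-2 + d)
w + C((H - 2) + 8)*n(-9) = 1/1056 + √(-2 + ((-2 - 2) + 8))*(-6*(-9)) = 1/1056 + √(-2 + (-4 + 8))*54 = 1/1056 + √(-2 + 4)*54 = 1/1056 + √2*54 = 1/1056 + 54*√2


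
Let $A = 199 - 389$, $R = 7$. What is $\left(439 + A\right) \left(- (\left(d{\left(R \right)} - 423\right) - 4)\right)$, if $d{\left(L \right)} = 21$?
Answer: $101094$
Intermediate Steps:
$A = -190$
$\left(439 + A\right) \left(- (\left(d{\left(R \right)} - 423\right) - 4)\right) = \left(439 - 190\right) \left(- (\left(21 - 423\right) - 4)\right) = 249 \left(- (-402 - 4)\right) = 249 \left(\left(-1\right) \left(-406\right)\right) = 249 \cdot 406 = 101094$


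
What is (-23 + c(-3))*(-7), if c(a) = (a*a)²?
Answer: -406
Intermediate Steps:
c(a) = a⁴ (c(a) = (a²)² = a⁴)
(-23 + c(-3))*(-7) = (-23 + (-3)⁴)*(-7) = (-23 + 81)*(-7) = 58*(-7) = -406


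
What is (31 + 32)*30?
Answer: 1890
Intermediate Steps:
(31 + 32)*30 = 63*30 = 1890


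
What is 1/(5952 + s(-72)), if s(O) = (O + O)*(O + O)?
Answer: 1/26688 ≈ 3.7470e-5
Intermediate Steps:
s(O) = 4*O² (s(O) = (2*O)*(2*O) = 4*O²)
1/(5952 + s(-72)) = 1/(5952 + 4*(-72)²) = 1/(5952 + 4*5184) = 1/(5952 + 20736) = 1/26688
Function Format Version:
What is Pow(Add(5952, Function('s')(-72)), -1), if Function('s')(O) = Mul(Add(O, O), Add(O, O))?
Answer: Rational(1, 26688) ≈ 3.7470e-5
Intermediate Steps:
Function('s')(O) = Mul(4, Pow(O, 2)) (Function('s')(O) = Mul(Mul(2, O), Mul(2, O)) = Mul(4, Pow(O, 2)))
Pow(Add(5952, Function('s')(-72)), -1) = Pow(Add(5952, Mul(4, Pow(-72, 2))), -1) = Pow(Add(5952, Mul(4, 5184)), -1) = Pow(Add(5952, 20736), -1) = Pow(26688, -1) = Rational(1, 26688)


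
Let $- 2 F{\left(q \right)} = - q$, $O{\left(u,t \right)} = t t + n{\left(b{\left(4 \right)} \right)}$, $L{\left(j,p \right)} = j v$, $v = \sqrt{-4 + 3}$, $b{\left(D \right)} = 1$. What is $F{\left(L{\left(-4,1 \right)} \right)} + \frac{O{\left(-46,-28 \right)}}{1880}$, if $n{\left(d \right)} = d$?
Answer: $\frac{157}{376} - 2 i \approx 0.41755 - 2.0 i$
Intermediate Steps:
$v = i$ ($v = \sqrt{-1} = i \approx 1.0 i$)
$L{\left(j,p \right)} = i j$ ($L{\left(j,p \right)} = j i = i j$)
$O{\left(u,t \right)} = 1 + t^{2}$ ($O{\left(u,t \right)} = t t + 1 = t^{2} + 1 = 1 + t^{2}$)
$F{\left(q \right)} = \frac{q}{2}$ ($F{\left(q \right)} = - \frac{\left(-1\right) q}{2} = \frac{q}{2}$)
$F{\left(L{\left(-4,1 \right)} \right)} + \frac{O{\left(-46,-28 \right)}}{1880} = \frac{i \left(-4\right)}{2} + \frac{1 + \left(-28\right)^{2}}{1880} = \frac{\left(-4\right) i}{2} + \left(1 + 784\right) \frac{1}{1880} = - 2 i + 785 \cdot \frac{1}{1880} = - 2 i + \frac{157}{376} = \frac{157}{376} - 2 i$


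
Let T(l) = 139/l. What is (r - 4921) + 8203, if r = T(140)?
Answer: 459619/140 ≈ 3283.0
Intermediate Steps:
r = 139/140 ≈ 0.99286
(r - 4921) + 8203 = (139/140 - 4921) + 8203 = -688801/140 + 8203 = 459619/140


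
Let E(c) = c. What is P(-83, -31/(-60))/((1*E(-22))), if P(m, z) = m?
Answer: 83/22 ≈ 3.7727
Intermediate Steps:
P(-83, -31/(-60))/((1*E(-22))) = -83/(1*(-22)) = -83/(-22) = -83*(-1/22) = 83/22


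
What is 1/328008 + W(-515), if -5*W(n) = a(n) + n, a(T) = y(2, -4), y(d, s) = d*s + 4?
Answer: 170236157/1640040 ≈ 103.80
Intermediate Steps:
y(d, s) = 4 + d*s
a(T) = -4 (a(T) = 4 + 2*(-4) = 4 - 8 = -4)
W(n) = ⅘ - n/5 (W(n) = -(-4 + n)/5 = ⅘ - n/5)
1/328008 + W(-515) = 1/328008 + (⅘ - ⅕*(-515)) = 1/328008 + (⅘ + 103) = 1/328008 + 519/5 = 170236157/1640040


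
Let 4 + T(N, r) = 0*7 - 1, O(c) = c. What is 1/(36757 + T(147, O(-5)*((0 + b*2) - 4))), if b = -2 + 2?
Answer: 1/36752 ≈ 2.7209e-5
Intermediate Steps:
b = 0
T(N, r) = -5 (T(N, r) = -4 + (0*7 - 1) = -4 + (0 - 1) = -4 - 1 = -5)
1/(36757 + T(147, O(-5)*((0 + b*2) - 4))) = 1/(36757 - 5) = 1/36752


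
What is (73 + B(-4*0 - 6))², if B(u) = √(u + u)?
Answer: 5317 + 292*I*√3 ≈ 5317.0 + 505.76*I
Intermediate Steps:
B(u) = √2*√u (B(u) = √(2*u) = √2*√u)
(73 + B(-4*0 - 6))² = (73 + √2*√(-4*0 - 6))² = (73 + √2*√(0 - 6))² = (73 + √2*√(-6))² = (73 + √2*(I*√6))² = (73 + 2*I*√3)²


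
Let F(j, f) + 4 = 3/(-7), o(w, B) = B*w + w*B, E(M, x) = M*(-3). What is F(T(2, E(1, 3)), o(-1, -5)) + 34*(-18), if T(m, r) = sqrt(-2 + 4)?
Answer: -4315/7 ≈ -616.43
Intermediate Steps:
E(M, x) = -3*M
o(w, B) = 2*B*w (o(w, B) = B*w + B*w = 2*B*w)
T(m, r) = sqrt(2)
F(j, f) = -31/7 (F(j, f) = -4 + 3/(-7) = -4 + 3*(-1/7) = -4 - 3/7 = -31/7)
F(T(2, E(1, 3)), o(-1, -5)) + 34*(-18) = -31/7 + 34*(-18) = -31/7 - 612 = -4315/7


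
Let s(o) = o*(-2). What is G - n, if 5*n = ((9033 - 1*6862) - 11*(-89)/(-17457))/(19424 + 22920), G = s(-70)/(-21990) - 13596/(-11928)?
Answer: 11457298790271/10200417070970 ≈ 1.1232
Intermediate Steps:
s(o) = -2*o
G = 2477551/2185806 (G = -2*(-70)/(-21990) - 13596/(-11928) = 140*(-1/21990) - 13596*(-1/11928) = -14/2199 + 1133/994 = 2477551/2185806 ≈ 1.1335)
n = 430661/41999955 (n = (((9033 - 1*6862) - 11*(-89)/(-17457))/(19424 + 22920))/5 = (((9033 - 6862) + 979*(-1/17457))/42344)/5 = ((2171 - 89/1587)*(1/42344))/5 = ((3445288/1587)*(1/42344))/5 = (⅕)*(430661/8399991) = 430661/41999955 ≈ 0.010254)
G - n = 2477551/2185806 - 1*430661/41999955 = 2477551/2185806 - 430661/41999955 = 11457298790271/10200417070970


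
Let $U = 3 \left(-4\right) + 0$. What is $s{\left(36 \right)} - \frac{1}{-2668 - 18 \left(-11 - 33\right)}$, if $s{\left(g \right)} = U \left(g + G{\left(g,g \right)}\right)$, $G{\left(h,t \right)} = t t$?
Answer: $- \frac{29985983}{1876} \approx -15984.0$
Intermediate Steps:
$G{\left(h,t \right)} = t^{2}$
$U = -12$ ($U = -12 + 0 = -12$)
$s{\left(g \right)} = - 12 g - 12 g^{2}$ ($s{\left(g \right)} = - 12 \left(g + g^{2}\right) = - 12 g - 12 g^{2}$)
$s{\left(36 \right)} - \frac{1}{-2668 - 18 \left(-11 - 33\right)} = 12 \cdot 36 \left(-1 - 36\right) - \frac{1}{-2668 - 18 \left(-11 - 33\right)} = 12 \cdot 36 \left(-1 - 36\right) - \frac{1}{-2668 - -792} = 12 \cdot 36 \left(-37\right) - \frac{1}{-2668 + 792} = -15984 - \frac{1}{-1876} = -15984 - - \frac{1}{1876} = -15984 + \frac{1}{1876} = - \frac{29985983}{1876}$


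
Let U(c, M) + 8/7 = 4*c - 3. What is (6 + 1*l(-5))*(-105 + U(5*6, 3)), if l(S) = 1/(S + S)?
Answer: 2242/35 ≈ 64.057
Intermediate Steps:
l(S) = 1/(2*S)
U(c, M) = -29/7 + 4*c (U(c, M) = -8/7 + (4*c - 3) = -8/7 + (-3 + 4*c) = -29/7 + 4*c)
(6 + 1*l(-5))*(-105 + U(5*6, 3)) = (6 + 1*((1/2)/(-5)))*(-105 + (-29/7 + 4*(5*6))) = (6 + 1*((1/2)*(-1/5)))*(-105 + (-29/7 + 4*30)) = (6 + 1*(-1/10))*(-105 + (-29/7 + 120)) = (6 - 1/10)*(-105 + 811/7) = (59/10)*(76/7) = 2242/35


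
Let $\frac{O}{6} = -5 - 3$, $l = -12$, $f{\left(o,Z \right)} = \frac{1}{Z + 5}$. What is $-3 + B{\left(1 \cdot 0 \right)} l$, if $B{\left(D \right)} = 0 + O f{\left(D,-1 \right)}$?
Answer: $141$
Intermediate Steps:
$f{\left(o,Z \right)} = \frac{1}{5 + Z}$
$O = -48$ ($O = 6 \left(-5 - 3\right) = 6 \left(-8\right) = -48$)
$B{\left(D \right)} = -12$ ($B{\left(D \right)} = 0 - \frac{48}{5 - 1} = 0 - \frac{48}{4} = 0 - 12 = -12$)
$-3 + B{\left(1 \cdot 0 \right)} l = -3 - -144 = -3 + 144 = 141$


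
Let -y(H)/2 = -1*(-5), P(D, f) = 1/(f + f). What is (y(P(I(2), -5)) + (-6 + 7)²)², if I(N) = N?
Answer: 81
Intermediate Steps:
P(D, f) = 1/(2*f)
y(H) = -10 (y(H) = -(-2)*(-5) = -2*5 = -10)
(y(P(I(2), -5)) + (-6 + 7)²)² = (-10 + (-6 + 7)²)² = (-10 + 1²)² = (-10 + 1)² = (-9)² = 81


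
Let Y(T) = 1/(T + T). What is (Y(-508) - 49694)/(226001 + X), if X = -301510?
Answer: 50489105/76717144 ≈ 0.65812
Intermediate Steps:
Y(T) = 1/(2*T)
(Y(-508) - 49694)/(226001 + X) = ((½)/(-508) - 49694)/(226001 - 301510) = ((½)*(-1/508) - 49694)/(-75509) = (-1/1016 - 49694)*(-1/75509) = -50489105/1016*(-1/75509) = 50489105/76717144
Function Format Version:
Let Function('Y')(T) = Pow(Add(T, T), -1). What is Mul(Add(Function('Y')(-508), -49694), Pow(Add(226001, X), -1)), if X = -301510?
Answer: Rational(50489105, 76717144) ≈ 0.65812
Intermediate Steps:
Function('Y')(T) = Mul(Rational(1, 2), Pow(T, -1)) (Function('Y')(T) = Pow(Mul(2, T), -1) = Mul(Rational(1, 2), Pow(T, -1)))
Mul(Add(Function('Y')(-508), -49694), Pow(Add(226001, X), -1)) = Mul(Add(Mul(Rational(1, 2), Pow(-508, -1)), -49694), Pow(Add(226001, -301510), -1)) = Mul(Add(Mul(Rational(1, 2), Rational(-1, 508)), -49694), Pow(-75509, -1)) = Mul(Add(Rational(-1, 1016), -49694), Rational(-1, 75509)) = Mul(Rational(-50489105, 1016), Rational(-1, 75509)) = Rational(50489105, 76717144)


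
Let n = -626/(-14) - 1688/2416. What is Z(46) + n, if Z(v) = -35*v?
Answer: -3310491/2114 ≈ -1566.0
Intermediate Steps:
n = 93049/2114 (n = -626*(-1/14) - 1688*1/2416 = 313/7 - 211/302 = 93049/2114 ≈ 44.016)
Z(46) + n = -35*46 + 93049/2114 = -1610 + 93049/2114 = -3310491/2114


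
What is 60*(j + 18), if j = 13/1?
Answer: 1860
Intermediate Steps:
j = 13 (j = 13*1 = 13)
60*(j + 18) = 60*(13 + 18) = 60*31 = 1860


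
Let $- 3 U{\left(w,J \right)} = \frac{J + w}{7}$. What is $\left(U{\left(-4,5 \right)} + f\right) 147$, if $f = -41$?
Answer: $-6034$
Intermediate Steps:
$U{\left(w,J \right)} = - \frac{J}{21} - \frac{w}{21}$ ($U{\left(w,J \right)} = - \frac{\left(J + w\right) \frac{1}{7}}{3} = - \frac{\frac{J}{7} + \frac{w}{7}}{3} = - \frac{J}{21} - \frac{w}{21}$)
$\left(U{\left(-4,5 \right)} + f\right) 147 = \left(\left(\left(- \frac{1}{21}\right) 5 - - \frac{4}{21}\right) - 41\right) 147 = \left(\left(- \frac{5}{21} + \frac{4}{21}\right) - 41\right) 147 = \left(- \frac{1}{21} - 41\right) 147 = \left(- \frac{862}{21}\right) 147 = -6034$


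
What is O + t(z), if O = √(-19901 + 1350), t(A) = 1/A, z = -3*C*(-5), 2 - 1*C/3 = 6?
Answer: -1/180 + I*√18551 ≈ -0.0055556 + 136.2*I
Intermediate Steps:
C = -12 (C = 6 - 3*6 = 6 - 18 = -12)
z = -180 (z = -3*(-12)*(-5) = 36*(-5) = -180)
O = I*√18551 (O = √(-18551) = I*√18551 ≈ 136.2*I)
O + t(z) = I*√18551 + 1/(-180) = I*√18551 - 1/180 = -1/180 + I*√18551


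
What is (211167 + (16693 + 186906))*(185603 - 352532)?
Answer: -69236473614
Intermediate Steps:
(211167 + (16693 + 186906))*(185603 - 352532) = (211167 + 203599)*(-166929) = 414766*(-166929) = -69236473614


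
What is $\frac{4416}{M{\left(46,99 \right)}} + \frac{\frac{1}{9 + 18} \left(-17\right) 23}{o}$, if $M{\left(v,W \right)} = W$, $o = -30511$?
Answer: $\frac{404214029}{9061767} \approx 44.607$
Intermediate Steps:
$\frac{4416}{M{\left(46,99 \right)}} + \frac{\frac{1}{9 + 18} \left(-17\right) 23}{o} = \frac{4416}{99} + \frac{\frac{1}{9 + 18} \left(-17\right) 23}{-30511} = 4416 \cdot \frac{1}{99} + \frac{1}{27} \left(-17\right) 23 \left(- \frac{1}{30511}\right) = \frac{1472}{33} + \frac{1}{27} \left(-17\right) 23 \left(- \frac{1}{30511}\right) = \frac{1472}{33} + \left(- \frac{17}{27}\right) 23 \left(- \frac{1}{30511}\right) = \frac{1472}{33} - - \frac{391}{823797} = \frac{1472}{33} + \frac{391}{823797} = \frac{404214029}{9061767}$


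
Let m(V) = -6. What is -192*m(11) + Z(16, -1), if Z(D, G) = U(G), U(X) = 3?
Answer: 1155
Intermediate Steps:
Z(D, G) = 3
-192*m(11) + Z(16, -1) = -192*(-6) + 3 = 1152 + 3 = 1155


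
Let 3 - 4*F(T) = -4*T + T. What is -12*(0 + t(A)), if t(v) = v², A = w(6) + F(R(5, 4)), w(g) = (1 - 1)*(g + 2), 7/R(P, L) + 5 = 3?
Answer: -675/16 ≈ -42.188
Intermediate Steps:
R(P, L) = -7/2 (R(P, L) = 7/(-5 + 3) = 7/(-2) = 7*(-½) = -7/2)
F(T) = ¾ + 3*T/4 (F(T) = ¾ - (-4*T + T)/4 = ¾ - (-3)*T/4 = ¾ + 3*T/4)
w(g) = 0 (w(g) = 0*(2 + g) = 0)
A = -15/8 (A = 0 + (¾ + (¾)*(-7/2)) = 0 + (¾ - 21/8) = 0 - 15/8 = -15/8 ≈ -1.8750)
-12*(0 + t(A)) = -12*(0 + (-15/8)²) = -12*(0 + 225/64) = -12*225/64 = -675/16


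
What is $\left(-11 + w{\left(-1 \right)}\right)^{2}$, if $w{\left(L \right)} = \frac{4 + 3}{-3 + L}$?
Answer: $\frac{2601}{16} \approx 162.56$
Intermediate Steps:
$w{\left(L \right)} = \frac{7}{-3 + L}$
$\left(-11 + w{\left(-1 \right)}\right)^{2} = \left(-11 + \frac{7}{-3 - 1}\right)^{2} = \left(-11 + \frac{7}{-4}\right)^{2} = \left(-11 + 7 \left(- \frac{1}{4}\right)\right)^{2} = \left(-11 - \frac{7}{4}\right)^{2} = \left(- \frac{51}{4}\right)^{2} = \frac{2601}{16}$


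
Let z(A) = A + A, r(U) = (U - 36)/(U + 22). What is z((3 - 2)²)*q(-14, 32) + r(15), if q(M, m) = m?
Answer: 2347/37 ≈ 63.432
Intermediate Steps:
r(U) = (-36 + U)/(22 + U)
z(A) = 2*A
z((3 - 2)²)*q(-14, 32) + r(15) = (2*(3 - 2)²)*32 + (-36 + 15)/(22 + 15) = (2*1²)*32 - 21/37 = (2*1)*32 + (1/37)*(-21) = 2*32 - 21/37 = 64 - 21/37 = 2347/37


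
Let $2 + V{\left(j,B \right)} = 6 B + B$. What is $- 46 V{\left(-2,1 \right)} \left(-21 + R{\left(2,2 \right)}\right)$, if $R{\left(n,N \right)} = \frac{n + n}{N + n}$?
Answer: $4600$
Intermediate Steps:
$R{\left(n,N \right)} = \frac{2 n}{N + n}$
$V{\left(j,B \right)} = -2 + 7 B$ ($V{\left(j,B \right)} = -2 + \left(6 B + B\right) = -2 + 7 B$)
$- 46 V{\left(-2,1 \right)} \left(-21 + R{\left(2,2 \right)}\right) = - 46 \left(-2 + 7 \cdot 1\right) \left(-21 + 2 \cdot 2 \frac{1}{2 + 2}\right) = - 46 \left(-2 + 7\right) \left(-21 + 2 \cdot 2 \cdot \frac{1}{4}\right) = \left(-46\right) 5 \left(-21 + 2 \cdot 2 \cdot \frac{1}{4}\right) = - 230 \left(-21 + 1\right) = \left(-230\right) \left(-20\right) = 4600$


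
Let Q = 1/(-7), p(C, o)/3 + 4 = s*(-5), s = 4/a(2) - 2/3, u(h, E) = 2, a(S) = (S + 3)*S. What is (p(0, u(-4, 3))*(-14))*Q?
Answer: -16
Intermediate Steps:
a(S) = S*(3 + S) (a(S) = (3 + S)*S = S*(3 + S))
s = -4/15 (s = 4/((2*(3 + 2))) - 2/3 = 4/((2*5)) - 2*1/3 = 4/10 - 2/3 = 4*(1/10) - 2/3 = 2/5 - 2/3 = -4/15 ≈ -0.26667)
p(C, o) = -8 (p(C, o) = -12 + 3*(-4/15*(-5)) = -12 + 3*(4/3) = -12 + 4 = -8)
Q = -1/7 ≈ -0.14286
(p(0, u(-4, 3))*(-14))*Q = -8*(-14)*(-1/7) = 112*(-1/7) = -16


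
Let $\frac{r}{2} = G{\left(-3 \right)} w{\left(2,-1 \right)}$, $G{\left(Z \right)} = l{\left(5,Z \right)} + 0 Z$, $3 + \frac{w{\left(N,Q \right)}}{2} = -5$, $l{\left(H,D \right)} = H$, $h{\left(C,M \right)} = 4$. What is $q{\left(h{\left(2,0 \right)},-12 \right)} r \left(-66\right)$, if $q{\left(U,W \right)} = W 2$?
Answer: $-253440$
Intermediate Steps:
$w{\left(N,Q \right)} = -16$ ($w{\left(N,Q \right)} = -6 + 2 \left(-5\right) = -6 - 10 = -16$)
$q{\left(U,W \right)} = 2 W$
$G{\left(Z \right)} = 5$ ($G{\left(Z \right)} = 5 + 0 Z = 5 + 0 = 5$)
$r = -160$ ($r = 2 \cdot 5 \left(-16\right) = 2 \left(-80\right) = -160$)
$q{\left(h{\left(2,0 \right)},-12 \right)} r \left(-66\right) = 2 \left(-12\right) \left(-160\right) \left(-66\right) = \left(-24\right) \left(-160\right) \left(-66\right) = 3840 \left(-66\right) = -253440$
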